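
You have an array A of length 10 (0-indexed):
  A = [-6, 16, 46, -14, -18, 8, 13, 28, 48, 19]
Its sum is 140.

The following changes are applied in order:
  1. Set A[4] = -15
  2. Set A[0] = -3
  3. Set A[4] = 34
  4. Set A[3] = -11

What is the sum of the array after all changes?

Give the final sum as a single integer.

Answer: 198

Derivation:
Initial sum: 140
Change 1: A[4] -18 -> -15, delta = 3, sum = 143
Change 2: A[0] -6 -> -3, delta = 3, sum = 146
Change 3: A[4] -15 -> 34, delta = 49, sum = 195
Change 4: A[3] -14 -> -11, delta = 3, sum = 198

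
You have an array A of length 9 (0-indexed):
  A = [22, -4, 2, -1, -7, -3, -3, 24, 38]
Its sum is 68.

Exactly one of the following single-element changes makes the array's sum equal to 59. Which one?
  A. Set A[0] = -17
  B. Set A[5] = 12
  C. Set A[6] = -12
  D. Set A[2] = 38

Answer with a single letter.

Answer: C

Derivation:
Option A: A[0] 22->-17, delta=-39, new_sum=68+(-39)=29
Option B: A[5] -3->12, delta=15, new_sum=68+(15)=83
Option C: A[6] -3->-12, delta=-9, new_sum=68+(-9)=59 <-- matches target
Option D: A[2] 2->38, delta=36, new_sum=68+(36)=104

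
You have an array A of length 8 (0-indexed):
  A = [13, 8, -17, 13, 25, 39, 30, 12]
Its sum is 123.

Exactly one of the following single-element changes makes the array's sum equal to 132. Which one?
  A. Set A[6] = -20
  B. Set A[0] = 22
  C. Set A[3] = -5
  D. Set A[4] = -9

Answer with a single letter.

Option A: A[6] 30->-20, delta=-50, new_sum=123+(-50)=73
Option B: A[0] 13->22, delta=9, new_sum=123+(9)=132 <-- matches target
Option C: A[3] 13->-5, delta=-18, new_sum=123+(-18)=105
Option D: A[4] 25->-9, delta=-34, new_sum=123+(-34)=89

Answer: B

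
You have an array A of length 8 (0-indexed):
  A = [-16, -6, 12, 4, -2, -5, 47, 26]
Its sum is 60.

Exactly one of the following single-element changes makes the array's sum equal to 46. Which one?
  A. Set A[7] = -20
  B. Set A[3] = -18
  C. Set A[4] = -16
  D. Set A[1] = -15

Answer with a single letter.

Answer: C

Derivation:
Option A: A[7] 26->-20, delta=-46, new_sum=60+(-46)=14
Option B: A[3] 4->-18, delta=-22, new_sum=60+(-22)=38
Option C: A[4] -2->-16, delta=-14, new_sum=60+(-14)=46 <-- matches target
Option D: A[1] -6->-15, delta=-9, new_sum=60+(-9)=51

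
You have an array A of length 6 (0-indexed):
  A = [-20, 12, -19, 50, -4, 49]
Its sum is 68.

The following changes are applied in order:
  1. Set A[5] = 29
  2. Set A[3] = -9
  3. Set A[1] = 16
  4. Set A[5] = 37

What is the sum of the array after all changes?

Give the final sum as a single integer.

Initial sum: 68
Change 1: A[5] 49 -> 29, delta = -20, sum = 48
Change 2: A[3] 50 -> -9, delta = -59, sum = -11
Change 3: A[1] 12 -> 16, delta = 4, sum = -7
Change 4: A[5] 29 -> 37, delta = 8, sum = 1

Answer: 1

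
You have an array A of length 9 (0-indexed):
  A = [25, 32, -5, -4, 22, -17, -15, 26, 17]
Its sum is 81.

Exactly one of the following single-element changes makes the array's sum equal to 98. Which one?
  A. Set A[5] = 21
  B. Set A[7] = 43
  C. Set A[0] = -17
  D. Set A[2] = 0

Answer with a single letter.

Answer: B

Derivation:
Option A: A[5] -17->21, delta=38, new_sum=81+(38)=119
Option B: A[7] 26->43, delta=17, new_sum=81+(17)=98 <-- matches target
Option C: A[0] 25->-17, delta=-42, new_sum=81+(-42)=39
Option D: A[2] -5->0, delta=5, new_sum=81+(5)=86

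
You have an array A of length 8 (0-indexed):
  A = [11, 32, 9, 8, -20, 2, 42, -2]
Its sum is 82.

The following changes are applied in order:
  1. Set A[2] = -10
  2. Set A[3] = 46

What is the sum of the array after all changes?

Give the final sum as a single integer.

Answer: 101

Derivation:
Initial sum: 82
Change 1: A[2] 9 -> -10, delta = -19, sum = 63
Change 2: A[3] 8 -> 46, delta = 38, sum = 101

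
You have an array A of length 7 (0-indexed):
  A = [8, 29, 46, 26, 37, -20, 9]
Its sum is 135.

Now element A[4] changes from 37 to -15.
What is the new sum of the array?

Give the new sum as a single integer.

Answer: 83

Derivation:
Old value at index 4: 37
New value at index 4: -15
Delta = -15 - 37 = -52
New sum = old_sum + delta = 135 + (-52) = 83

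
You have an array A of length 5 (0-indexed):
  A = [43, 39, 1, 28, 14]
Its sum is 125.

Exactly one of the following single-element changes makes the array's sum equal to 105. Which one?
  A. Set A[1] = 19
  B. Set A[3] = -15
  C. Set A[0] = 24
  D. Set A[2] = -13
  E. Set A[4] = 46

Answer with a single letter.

Option A: A[1] 39->19, delta=-20, new_sum=125+(-20)=105 <-- matches target
Option B: A[3] 28->-15, delta=-43, new_sum=125+(-43)=82
Option C: A[0] 43->24, delta=-19, new_sum=125+(-19)=106
Option D: A[2] 1->-13, delta=-14, new_sum=125+(-14)=111
Option E: A[4] 14->46, delta=32, new_sum=125+(32)=157

Answer: A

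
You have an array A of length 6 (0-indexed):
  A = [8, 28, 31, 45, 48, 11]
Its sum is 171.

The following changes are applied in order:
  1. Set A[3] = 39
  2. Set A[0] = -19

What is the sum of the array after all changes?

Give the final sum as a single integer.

Initial sum: 171
Change 1: A[3] 45 -> 39, delta = -6, sum = 165
Change 2: A[0] 8 -> -19, delta = -27, sum = 138

Answer: 138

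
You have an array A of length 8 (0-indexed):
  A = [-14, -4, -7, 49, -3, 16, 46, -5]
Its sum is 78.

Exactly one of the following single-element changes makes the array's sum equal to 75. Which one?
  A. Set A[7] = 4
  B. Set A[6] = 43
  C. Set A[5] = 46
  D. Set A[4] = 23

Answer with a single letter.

Option A: A[7] -5->4, delta=9, new_sum=78+(9)=87
Option B: A[6] 46->43, delta=-3, new_sum=78+(-3)=75 <-- matches target
Option C: A[5] 16->46, delta=30, new_sum=78+(30)=108
Option D: A[4] -3->23, delta=26, new_sum=78+(26)=104

Answer: B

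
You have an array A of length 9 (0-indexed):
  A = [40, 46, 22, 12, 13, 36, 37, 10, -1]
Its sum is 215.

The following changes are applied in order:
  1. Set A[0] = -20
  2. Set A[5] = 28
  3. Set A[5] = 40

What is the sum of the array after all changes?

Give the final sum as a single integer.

Initial sum: 215
Change 1: A[0] 40 -> -20, delta = -60, sum = 155
Change 2: A[5] 36 -> 28, delta = -8, sum = 147
Change 3: A[5] 28 -> 40, delta = 12, sum = 159

Answer: 159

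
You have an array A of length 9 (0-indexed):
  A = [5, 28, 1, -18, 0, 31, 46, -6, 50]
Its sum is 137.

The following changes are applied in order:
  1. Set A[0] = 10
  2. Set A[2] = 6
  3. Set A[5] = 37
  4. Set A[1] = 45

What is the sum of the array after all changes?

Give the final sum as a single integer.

Initial sum: 137
Change 1: A[0] 5 -> 10, delta = 5, sum = 142
Change 2: A[2] 1 -> 6, delta = 5, sum = 147
Change 3: A[5] 31 -> 37, delta = 6, sum = 153
Change 4: A[1] 28 -> 45, delta = 17, sum = 170

Answer: 170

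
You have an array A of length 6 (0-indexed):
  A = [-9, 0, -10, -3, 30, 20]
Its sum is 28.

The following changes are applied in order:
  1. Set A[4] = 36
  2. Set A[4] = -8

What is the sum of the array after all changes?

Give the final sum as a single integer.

Answer: -10

Derivation:
Initial sum: 28
Change 1: A[4] 30 -> 36, delta = 6, sum = 34
Change 2: A[4] 36 -> -8, delta = -44, sum = -10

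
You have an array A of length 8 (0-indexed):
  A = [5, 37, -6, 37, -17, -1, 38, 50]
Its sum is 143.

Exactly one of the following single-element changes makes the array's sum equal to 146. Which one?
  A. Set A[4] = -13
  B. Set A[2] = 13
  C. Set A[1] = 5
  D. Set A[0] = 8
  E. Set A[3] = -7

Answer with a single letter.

Option A: A[4] -17->-13, delta=4, new_sum=143+(4)=147
Option B: A[2] -6->13, delta=19, new_sum=143+(19)=162
Option C: A[1] 37->5, delta=-32, new_sum=143+(-32)=111
Option D: A[0] 5->8, delta=3, new_sum=143+(3)=146 <-- matches target
Option E: A[3] 37->-7, delta=-44, new_sum=143+(-44)=99

Answer: D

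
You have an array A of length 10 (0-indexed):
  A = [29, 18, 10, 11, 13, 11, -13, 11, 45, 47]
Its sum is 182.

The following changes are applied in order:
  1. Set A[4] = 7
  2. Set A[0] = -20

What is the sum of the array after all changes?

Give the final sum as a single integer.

Initial sum: 182
Change 1: A[4] 13 -> 7, delta = -6, sum = 176
Change 2: A[0] 29 -> -20, delta = -49, sum = 127

Answer: 127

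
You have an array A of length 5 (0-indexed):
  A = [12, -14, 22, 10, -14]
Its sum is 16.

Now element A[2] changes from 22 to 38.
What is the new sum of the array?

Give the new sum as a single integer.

Old value at index 2: 22
New value at index 2: 38
Delta = 38 - 22 = 16
New sum = old_sum + delta = 16 + (16) = 32

Answer: 32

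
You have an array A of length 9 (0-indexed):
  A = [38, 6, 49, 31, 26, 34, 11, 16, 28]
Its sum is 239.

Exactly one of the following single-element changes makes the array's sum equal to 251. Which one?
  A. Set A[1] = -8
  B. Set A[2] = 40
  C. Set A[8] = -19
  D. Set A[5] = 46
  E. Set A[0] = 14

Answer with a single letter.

Option A: A[1] 6->-8, delta=-14, new_sum=239+(-14)=225
Option B: A[2] 49->40, delta=-9, new_sum=239+(-9)=230
Option C: A[8] 28->-19, delta=-47, new_sum=239+(-47)=192
Option D: A[5] 34->46, delta=12, new_sum=239+(12)=251 <-- matches target
Option E: A[0] 38->14, delta=-24, new_sum=239+(-24)=215

Answer: D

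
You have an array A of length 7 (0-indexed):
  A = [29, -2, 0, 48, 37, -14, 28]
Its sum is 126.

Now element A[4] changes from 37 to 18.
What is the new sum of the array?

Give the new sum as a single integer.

Answer: 107

Derivation:
Old value at index 4: 37
New value at index 4: 18
Delta = 18 - 37 = -19
New sum = old_sum + delta = 126 + (-19) = 107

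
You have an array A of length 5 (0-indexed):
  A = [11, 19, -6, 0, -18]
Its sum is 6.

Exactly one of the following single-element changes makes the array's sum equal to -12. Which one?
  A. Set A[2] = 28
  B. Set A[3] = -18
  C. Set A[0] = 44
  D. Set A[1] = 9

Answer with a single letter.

Answer: B

Derivation:
Option A: A[2] -6->28, delta=34, new_sum=6+(34)=40
Option B: A[3] 0->-18, delta=-18, new_sum=6+(-18)=-12 <-- matches target
Option C: A[0] 11->44, delta=33, new_sum=6+(33)=39
Option D: A[1] 19->9, delta=-10, new_sum=6+(-10)=-4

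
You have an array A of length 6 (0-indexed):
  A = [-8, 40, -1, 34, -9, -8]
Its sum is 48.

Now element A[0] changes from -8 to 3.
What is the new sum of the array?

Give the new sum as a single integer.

Old value at index 0: -8
New value at index 0: 3
Delta = 3 - -8 = 11
New sum = old_sum + delta = 48 + (11) = 59

Answer: 59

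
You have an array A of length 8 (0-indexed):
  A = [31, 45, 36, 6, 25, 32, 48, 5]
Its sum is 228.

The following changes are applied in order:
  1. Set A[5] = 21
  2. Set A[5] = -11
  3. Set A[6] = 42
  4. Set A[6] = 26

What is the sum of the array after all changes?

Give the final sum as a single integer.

Initial sum: 228
Change 1: A[5] 32 -> 21, delta = -11, sum = 217
Change 2: A[5] 21 -> -11, delta = -32, sum = 185
Change 3: A[6] 48 -> 42, delta = -6, sum = 179
Change 4: A[6] 42 -> 26, delta = -16, sum = 163

Answer: 163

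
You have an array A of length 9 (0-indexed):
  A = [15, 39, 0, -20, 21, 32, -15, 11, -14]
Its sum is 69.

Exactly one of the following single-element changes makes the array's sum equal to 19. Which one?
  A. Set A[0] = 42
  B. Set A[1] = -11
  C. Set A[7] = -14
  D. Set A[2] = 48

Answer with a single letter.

Option A: A[0] 15->42, delta=27, new_sum=69+(27)=96
Option B: A[1] 39->-11, delta=-50, new_sum=69+(-50)=19 <-- matches target
Option C: A[7] 11->-14, delta=-25, new_sum=69+(-25)=44
Option D: A[2] 0->48, delta=48, new_sum=69+(48)=117

Answer: B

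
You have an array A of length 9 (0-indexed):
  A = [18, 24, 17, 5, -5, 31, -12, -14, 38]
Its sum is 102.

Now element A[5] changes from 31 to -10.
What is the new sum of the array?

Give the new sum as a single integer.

Answer: 61

Derivation:
Old value at index 5: 31
New value at index 5: -10
Delta = -10 - 31 = -41
New sum = old_sum + delta = 102 + (-41) = 61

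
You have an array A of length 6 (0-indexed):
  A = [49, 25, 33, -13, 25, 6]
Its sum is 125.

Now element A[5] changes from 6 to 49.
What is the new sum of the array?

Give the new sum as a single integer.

Old value at index 5: 6
New value at index 5: 49
Delta = 49 - 6 = 43
New sum = old_sum + delta = 125 + (43) = 168

Answer: 168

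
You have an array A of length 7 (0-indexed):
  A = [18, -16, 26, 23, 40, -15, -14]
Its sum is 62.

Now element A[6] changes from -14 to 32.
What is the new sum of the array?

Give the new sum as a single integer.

Answer: 108

Derivation:
Old value at index 6: -14
New value at index 6: 32
Delta = 32 - -14 = 46
New sum = old_sum + delta = 62 + (46) = 108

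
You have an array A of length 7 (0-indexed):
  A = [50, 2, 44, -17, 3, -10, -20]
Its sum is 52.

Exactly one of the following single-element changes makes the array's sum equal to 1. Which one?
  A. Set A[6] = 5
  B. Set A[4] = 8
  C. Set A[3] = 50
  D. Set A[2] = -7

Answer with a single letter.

Option A: A[6] -20->5, delta=25, new_sum=52+(25)=77
Option B: A[4] 3->8, delta=5, new_sum=52+(5)=57
Option C: A[3] -17->50, delta=67, new_sum=52+(67)=119
Option D: A[2] 44->-7, delta=-51, new_sum=52+(-51)=1 <-- matches target

Answer: D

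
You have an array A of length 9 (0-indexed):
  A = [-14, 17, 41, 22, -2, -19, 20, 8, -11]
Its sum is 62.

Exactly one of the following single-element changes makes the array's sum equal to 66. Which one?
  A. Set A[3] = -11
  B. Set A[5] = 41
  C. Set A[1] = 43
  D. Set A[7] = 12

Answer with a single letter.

Option A: A[3] 22->-11, delta=-33, new_sum=62+(-33)=29
Option B: A[5] -19->41, delta=60, new_sum=62+(60)=122
Option C: A[1] 17->43, delta=26, new_sum=62+(26)=88
Option D: A[7] 8->12, delta=4, new_sum=62+(4)=66 <-- matches target

Answer: D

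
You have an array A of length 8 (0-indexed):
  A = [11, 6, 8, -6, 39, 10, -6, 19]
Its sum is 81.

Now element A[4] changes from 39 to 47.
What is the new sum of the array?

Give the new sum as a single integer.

Answer: 89

Derivation:
Old value at index 4: 39
New value at index 4: 47
Delta = 47 - 39 = 8
New sum = old_sum + delta = 81 + (8) = 89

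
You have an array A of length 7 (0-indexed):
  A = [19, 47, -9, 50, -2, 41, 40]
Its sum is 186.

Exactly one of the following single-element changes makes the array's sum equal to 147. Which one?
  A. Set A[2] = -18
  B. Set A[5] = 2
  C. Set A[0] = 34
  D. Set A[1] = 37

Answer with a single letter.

Option A: A[2] -9->-18, delta=-9, new_sum=186+(-9)=177
Option B: A[5] 41->2, delta=-39, new_sum=186+(-39)=147 <-- matches target
Option C: A[0] 19->34, delta=15, new_sum=186+(15)=201
Option D: A[1] 47->37, delta=-10, new_sum=186+(-10)=176

Answer: B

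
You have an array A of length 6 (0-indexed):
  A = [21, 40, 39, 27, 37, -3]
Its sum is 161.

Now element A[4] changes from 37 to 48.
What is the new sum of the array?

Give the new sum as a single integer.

Answer: 172

Derivation:
Old value at index 4: 37
New value at index 4: 48
Delta = 48 - 37 = 11
New sum = old_sum + delta = 161 + (11) = 172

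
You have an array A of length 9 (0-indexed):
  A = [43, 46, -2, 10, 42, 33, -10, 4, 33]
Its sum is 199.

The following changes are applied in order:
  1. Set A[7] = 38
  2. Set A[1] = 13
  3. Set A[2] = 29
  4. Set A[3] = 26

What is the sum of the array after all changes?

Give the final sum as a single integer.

Initial sum: 199
Change 1: A[7] 4 -> 38, delta = 34, sum = 233
Change 2: A[1] 46 -> 13, delta = -33, sum = 200
Change 3: A[2] -2 -> 29, delta = 31, sum = 231
Change 4: A[3] 10 -> 26, delta = 16, sum = 247

Answer: 247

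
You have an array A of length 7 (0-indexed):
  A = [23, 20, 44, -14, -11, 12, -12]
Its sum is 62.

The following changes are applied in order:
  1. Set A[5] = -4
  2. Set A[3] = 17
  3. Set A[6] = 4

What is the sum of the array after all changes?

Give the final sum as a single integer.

Answer: 93

Derivation:
Initial sum: 62
Change 1: A[5] 12 -> -4, delta = -16, sum = 46
Change 2: A[3] -14 -> 17, delta = 31, sum = 77
Change 3: A[6] -12 -> 4, delta = 16, sum = 93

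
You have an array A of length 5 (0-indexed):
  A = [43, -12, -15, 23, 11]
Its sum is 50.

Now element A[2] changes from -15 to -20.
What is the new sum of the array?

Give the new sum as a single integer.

Old value at index 2: -15
New value at index 2: -20
Delta = -20 - -15 = -5
New sum = old_sum + delta = 50 + (-5) = 45

Answer: 45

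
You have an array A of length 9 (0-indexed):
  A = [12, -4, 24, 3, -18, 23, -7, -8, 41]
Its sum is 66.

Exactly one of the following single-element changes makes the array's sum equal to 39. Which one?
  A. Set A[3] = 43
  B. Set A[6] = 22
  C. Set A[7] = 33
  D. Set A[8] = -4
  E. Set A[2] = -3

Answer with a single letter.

Answer: E

Derivation:
Option A: A[3] 3->43, delta=40, new_sum=66+(40)=106
Option B: A[6] -7->22, delta=29, new_sum=66+(29)=95
Option C: A[7] -8->33, delta=41, new_sum=66+(41)=107
Option D: A[8] 41->-4, delta=-45, new_sum=66+(-45)=21
Option E: A[2] 24->-3, delta=-27, new_sum=66+(-27)=39 <-- matches target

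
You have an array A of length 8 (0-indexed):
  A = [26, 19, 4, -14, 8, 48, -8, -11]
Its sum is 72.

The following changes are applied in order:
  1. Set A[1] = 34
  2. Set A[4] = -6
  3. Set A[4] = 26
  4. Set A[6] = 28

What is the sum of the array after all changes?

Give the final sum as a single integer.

Answer: 141

Derivation:
Initial sum: 72
Change 1: A[1] 19 -> 34, delta = 15, sum = 87
Change 2: A[4] 8 -> -6, delta = -14, sum = 73
Change 3: A[4] -6 -> 26, delta = 32, sum = 105
Change 4: A[6] -8 -> 28, delta = 36, sum = 141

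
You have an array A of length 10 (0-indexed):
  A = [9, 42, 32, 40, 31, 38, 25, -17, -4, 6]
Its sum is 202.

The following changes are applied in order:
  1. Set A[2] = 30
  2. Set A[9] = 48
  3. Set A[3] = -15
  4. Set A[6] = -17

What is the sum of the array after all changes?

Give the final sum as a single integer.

Initial sum: 202
Change 1: A[2] 32 -> 30, delta = -2, sum = 200
Change 2: A[9] 6 -> 48, delta = 42, sum = 242
Change 3: A[3] 40 -> -15, delta = -55, sum = 187
Change 4: A[6] 25 -> -17, delta = -42, sum = 145

Answer: 145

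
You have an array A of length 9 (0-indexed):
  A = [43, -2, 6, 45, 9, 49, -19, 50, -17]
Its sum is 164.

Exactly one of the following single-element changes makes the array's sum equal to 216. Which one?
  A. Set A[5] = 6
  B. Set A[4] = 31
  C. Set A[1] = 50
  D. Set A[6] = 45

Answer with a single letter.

Answer: C

Derivation:
Option A: A[5] 49->6, delta=-43, new_sum=164+(-43)=121
Option B: A[4] 9->31, delta=22, new_sum=164+(22)=186
Option C: A[1] -2->50, delta=52, new_sum=164+(52)=216 <-- matches target
Option D: A[6] -19->45, delta=64, new_sum=164+(64)=228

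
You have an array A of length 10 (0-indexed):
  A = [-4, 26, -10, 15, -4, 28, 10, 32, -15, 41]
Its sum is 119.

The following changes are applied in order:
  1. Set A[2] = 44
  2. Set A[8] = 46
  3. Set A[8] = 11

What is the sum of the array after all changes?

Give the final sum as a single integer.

Answer: 199

Derivation:
Initial sum: 119
Change 1: A[2] -10 -> 44, delta = 54, sum = 173
Change 2: A[8] -15 -> 46, delta = 61, sum = 234
Change 3: A[8] 46 -> 11, delta = -35, sum = 199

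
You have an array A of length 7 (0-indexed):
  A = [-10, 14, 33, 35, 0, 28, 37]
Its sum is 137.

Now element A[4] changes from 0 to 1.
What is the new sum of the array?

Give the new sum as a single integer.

Answer: 138

Derivation:
Old value at index 4: 0
New value at index 4: 1
Delta = 1 - 0 = 1
New sum = old_sum + delta = 137 + (1) = 138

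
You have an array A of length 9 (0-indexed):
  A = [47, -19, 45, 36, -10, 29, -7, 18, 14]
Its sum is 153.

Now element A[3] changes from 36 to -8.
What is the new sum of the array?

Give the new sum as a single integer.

Answer: 109

Derivation:
Old value at index 3: 36
New value at index 3: -8
Delta = -8 - 36 = -44
New sum = old_sum + delta = 153 + (-44) = 109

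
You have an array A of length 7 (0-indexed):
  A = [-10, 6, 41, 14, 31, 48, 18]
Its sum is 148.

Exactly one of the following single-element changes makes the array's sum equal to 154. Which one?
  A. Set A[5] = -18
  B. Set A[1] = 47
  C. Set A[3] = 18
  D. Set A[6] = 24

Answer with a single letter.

Option A: A[5] 48->-18, delta=-66, new_sum=148+(-66)=82
Option B: A[1] 6->47, delta=41, new_sum=148+(41)=189
Option C: A[3] 14->18, delta=4, new_sum=148+(4)=152
Option D: A[6] 18->24, delta=6, new_sum=148+(6)=154 <-- matches target

Answer: D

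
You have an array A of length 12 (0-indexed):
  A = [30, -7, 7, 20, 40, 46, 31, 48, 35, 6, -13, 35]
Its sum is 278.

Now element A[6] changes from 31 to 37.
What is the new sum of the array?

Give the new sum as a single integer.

Answer: 284

Derivation:
Old value at index 6: 31
New value at index 6: 37
Delta = 37 - 31 = 6
New sum = old_sum + delta = 278 + (6) = 284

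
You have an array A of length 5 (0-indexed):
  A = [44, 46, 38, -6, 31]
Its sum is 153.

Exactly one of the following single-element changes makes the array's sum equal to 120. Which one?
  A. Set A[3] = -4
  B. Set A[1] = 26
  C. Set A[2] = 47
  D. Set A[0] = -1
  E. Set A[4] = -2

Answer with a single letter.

Answer: E

Derivation:
Option A: A[3] -6->-4, delta=2, new_sum=153+(2)=155
Option B: A[1] 46->26, delta=-20, new_sum=153+(-20)=133
Option C: A[2] 38->47, delta=9, new_sum=153+(9)=162
Option D: A[0] 44->-1, delta=-45, new_sum=153+(-45)=108
Option E: A[4] 31->-2, delta=-33, new_sum=153+(-33)=120 <-- matches target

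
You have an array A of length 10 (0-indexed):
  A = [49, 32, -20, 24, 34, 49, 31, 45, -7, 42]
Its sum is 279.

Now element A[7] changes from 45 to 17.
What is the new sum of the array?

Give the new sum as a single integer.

Old value at index 7: 45
New value at index 7: 17
Delta = 17 - 45 = -28
New sum = old_sum + delta = 279 + (-28) = 251

Answer: 251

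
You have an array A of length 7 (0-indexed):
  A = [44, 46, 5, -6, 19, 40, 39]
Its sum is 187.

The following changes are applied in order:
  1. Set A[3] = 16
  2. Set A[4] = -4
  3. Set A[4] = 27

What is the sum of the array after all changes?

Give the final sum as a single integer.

Initial sum: 187
Change 1: A[3] -6 -> 16, delta = 22, sum = 209
Change 2: A[4] 19 -> -4, delta = -23, sum = 186
Change 3: A[4] -4 -> 27, delta = 31, sum = 217

Answer: 217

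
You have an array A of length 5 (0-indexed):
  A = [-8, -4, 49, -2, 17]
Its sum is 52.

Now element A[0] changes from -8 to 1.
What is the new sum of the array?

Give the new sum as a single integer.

Answer: 61

Derivation:
Old value at index 0: -8
New value at index 0: 1
Delta = 1 - -8 = 9
New sum = old_sum + delta = 52 + (9) = 61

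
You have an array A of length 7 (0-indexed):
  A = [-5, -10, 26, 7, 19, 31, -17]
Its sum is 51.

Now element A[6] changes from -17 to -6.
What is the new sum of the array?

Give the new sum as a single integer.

Answer: 62

Derivation:
Old value at index 6: -17
New value at index 6: -6
Delta = -6 - -17 = 11
New sum = old_sum + delta = 51 + (11) = 62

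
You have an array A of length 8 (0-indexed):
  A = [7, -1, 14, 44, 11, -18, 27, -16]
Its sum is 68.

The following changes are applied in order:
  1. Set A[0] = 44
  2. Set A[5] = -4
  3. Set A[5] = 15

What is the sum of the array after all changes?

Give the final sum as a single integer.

Answer: 138

Derivation:
Initial sum: 68
Change 1: A[0] 7 -> 44, delta = 37, sum = 105
Change 2: A[5] -18 -> -4, delta = 14, sum = 119
Change 3: A[5] -4 -> 15, delta = 19, sum = 138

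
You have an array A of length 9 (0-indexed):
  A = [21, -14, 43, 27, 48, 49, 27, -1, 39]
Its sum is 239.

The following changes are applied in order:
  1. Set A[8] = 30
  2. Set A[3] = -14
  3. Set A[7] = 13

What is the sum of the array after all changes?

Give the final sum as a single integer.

Answer: 203

Derivation:
Initial sum: 239
Change 1: A[8] 39 -> 30, delta = -9, sum = 230
Change 2: A[3] 27 -> -14, delta = -41, sum = 189
Change 3: A[7] -1 -> 13, delta = 14, sum = 203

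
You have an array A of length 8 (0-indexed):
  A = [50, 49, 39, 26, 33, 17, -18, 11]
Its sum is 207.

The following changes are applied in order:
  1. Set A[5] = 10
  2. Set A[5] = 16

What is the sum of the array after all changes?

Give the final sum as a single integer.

Answer: 206

Derivation:
Initial sum: 207
Change 1: A[5] 17 -> 10, delta = -7, sum = 200
Change 2: A[5] 10 -> 16, delta = 6, sum = 206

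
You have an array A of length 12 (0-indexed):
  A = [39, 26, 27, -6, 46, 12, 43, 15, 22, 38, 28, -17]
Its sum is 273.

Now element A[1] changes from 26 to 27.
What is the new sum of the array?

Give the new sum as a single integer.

Old value at index 1: 26
New value at index 1: 27
Delta = 27 - 26 = 1
New sum = old_sum + delta = 273 + (1) = 274

Answer: 274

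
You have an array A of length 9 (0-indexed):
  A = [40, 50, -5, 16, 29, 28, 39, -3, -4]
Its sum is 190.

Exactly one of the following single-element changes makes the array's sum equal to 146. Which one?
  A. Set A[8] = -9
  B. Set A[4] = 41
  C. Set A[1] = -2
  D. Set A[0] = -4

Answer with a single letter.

Option A: A[8] -4->-9, delta=-5, new_sum=190+(-5)=185
Option B: A[4] 29->41, delta=12, new_sum=190+(12)=202
Option C: A[1] 50->-2, delta=-52, new_sum=190+(-52)=138
Option D: A[0] 40->-4, delta=-44, new_sum=190+(-44)=146 <-- matches target

Answer: D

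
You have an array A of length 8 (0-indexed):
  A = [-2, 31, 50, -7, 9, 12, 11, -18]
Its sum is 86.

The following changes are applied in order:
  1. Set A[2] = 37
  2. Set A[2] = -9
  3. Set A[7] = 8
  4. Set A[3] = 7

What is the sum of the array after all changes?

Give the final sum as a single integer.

Answer: 67

Derivation:
Initial sum: 86
Change 1: A[2] 50 -> 37, delta = -13, sum = 73
Change 2: A[2] 37 -> -9, delta = -46, sum = 27
Change 3: A[7] -18 -> 8, delta = 26, sum = 53
Change 4: A[3] -7 -> 7, delta = 14, sum = 67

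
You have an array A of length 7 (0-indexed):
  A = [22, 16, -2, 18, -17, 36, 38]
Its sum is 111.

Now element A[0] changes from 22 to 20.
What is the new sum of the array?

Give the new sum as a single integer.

Answer: 109

Derivation:
Old value at index 0: 22
New value at index 0: 20
Delta = 20 - 22 = -2
New sum = old_sum + delta = 111 + (-2) = 109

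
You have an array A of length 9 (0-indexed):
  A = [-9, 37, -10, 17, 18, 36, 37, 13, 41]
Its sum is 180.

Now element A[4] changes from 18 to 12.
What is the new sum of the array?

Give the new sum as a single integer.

Answer: 174

Derivation:
Old value at index 4: 18
New value at index 4: 12
Delta = 12 - 18 = -6
New sum = old_sum + delta = 180 + (-6) = 174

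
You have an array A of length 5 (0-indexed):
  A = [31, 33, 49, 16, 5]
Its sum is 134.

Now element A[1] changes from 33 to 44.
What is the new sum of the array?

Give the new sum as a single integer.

Old value at index 1: 33
New value at index 1: 44
Delta = 44 - 33 = 11
New sum = old_sum + delta = 134 + (11) = 145

Answer: 145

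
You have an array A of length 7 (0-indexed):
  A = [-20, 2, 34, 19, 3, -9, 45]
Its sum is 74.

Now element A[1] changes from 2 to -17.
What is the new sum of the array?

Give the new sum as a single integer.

Old value at index 1: 2
New value at index 1: -17
Delta = -17 - 2 = -19
New sum = old_sum + delta = 74 + (-19) = 55

Answer: 55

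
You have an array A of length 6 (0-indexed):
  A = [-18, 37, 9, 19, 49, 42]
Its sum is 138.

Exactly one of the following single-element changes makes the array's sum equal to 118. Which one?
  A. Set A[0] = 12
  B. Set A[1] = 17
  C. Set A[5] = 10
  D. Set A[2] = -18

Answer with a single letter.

Answer: B

Derivation:
Option A: A[0] -18->12, delta=30, new_sum=138+(30)=168
Option B: A[1] 37->17, delta=-20, new_sum=138+(-20)=118 <-- matches target
Option C: A[5] 42->10, delta=-32, new_sum=138+(-32)=106
Option D: A[2] 9->-18, delta=-27, new_sum=138+(-27)=111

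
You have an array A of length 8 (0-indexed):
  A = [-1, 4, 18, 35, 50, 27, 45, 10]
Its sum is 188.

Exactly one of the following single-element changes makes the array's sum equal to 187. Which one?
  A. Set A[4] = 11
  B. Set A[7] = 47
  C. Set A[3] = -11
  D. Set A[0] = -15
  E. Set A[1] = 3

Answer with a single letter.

Option A: A[4] 50->11, delta=-39, new_sum=188+(-39)=149
Option B: A[7] 10->47, delta=37, new_sum=188+(37)=225
Option C: A[3] 35->-11, delta=-46, new_sum=188+(-46)=142
Option D: A[0] -1->-15, delta=-14, new_sum=188+(-14)=174
Option E: A[1] 4->3, delta=-1, new_sum=188+(-1)=187 <-- matches target

Answer: E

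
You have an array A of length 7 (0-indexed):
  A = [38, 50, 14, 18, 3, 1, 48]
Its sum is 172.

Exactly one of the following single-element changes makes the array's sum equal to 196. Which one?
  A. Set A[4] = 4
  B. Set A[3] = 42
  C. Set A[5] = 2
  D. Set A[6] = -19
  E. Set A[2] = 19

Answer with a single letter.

Option A: A[4] 3->4, delta=1, new_sum=172+(1)=173
Option B: A[3] 18->42, delta=24, new_sum=172+(24)=196 <-- matches target
Option C: A[5] 1->2, delta=1, new_sum=172+(1)=173
Option D: A[6] 48->-19, delta=-67, new_sum=172+(-67)=105
Option E: A[2] 14->19, delta=5, new_sum=172+(5)=177

Answer: B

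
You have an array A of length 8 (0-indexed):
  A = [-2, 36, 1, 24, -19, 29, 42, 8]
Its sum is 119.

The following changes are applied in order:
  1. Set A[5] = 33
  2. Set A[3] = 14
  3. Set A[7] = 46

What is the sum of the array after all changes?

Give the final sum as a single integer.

Initial sum: 119
Change 1: A[5] 29 -> 33, delta = 4, sum = 123
Change 2: A[3] 24 -> 14, delta = -10, sum = 113
Change 3: A[7] 8 -> 46, delta = 38, sum = 151

Answer: 151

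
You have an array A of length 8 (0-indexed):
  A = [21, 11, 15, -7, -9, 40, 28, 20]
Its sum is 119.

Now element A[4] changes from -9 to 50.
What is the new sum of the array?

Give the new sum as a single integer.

Answer: 178

Derivation:
Old value at index 4: -9
New value at index 4: 50
Delta = 50 - -9 = 59
New sum = old_sum + delta = 119 + (59) = 178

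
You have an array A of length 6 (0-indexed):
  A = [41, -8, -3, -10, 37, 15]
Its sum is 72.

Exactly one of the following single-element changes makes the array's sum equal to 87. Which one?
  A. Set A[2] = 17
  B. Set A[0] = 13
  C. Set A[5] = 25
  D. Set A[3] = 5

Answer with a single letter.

Option A: A[2] -3->17, delta=20, new_sum=72+(20)=92
Option B: A[0] 41->13, delta=-28, new_sum=72+(-28)=44
Option C: A[5] 15->25, delta=10, new_sum=72+(10)=82
Option D: A[3] -10->5, delta=15, new_sum=72+(15)=87 <-- matches target

Answer: D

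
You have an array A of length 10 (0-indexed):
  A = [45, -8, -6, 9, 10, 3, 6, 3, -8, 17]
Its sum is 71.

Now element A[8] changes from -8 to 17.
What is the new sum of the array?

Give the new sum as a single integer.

Old value at index 8: -8
New value at index 8: 17
Delta = 17 - -8 = 25
New sum = old_sum + delta = 71 + (25) = 96

Answer: 96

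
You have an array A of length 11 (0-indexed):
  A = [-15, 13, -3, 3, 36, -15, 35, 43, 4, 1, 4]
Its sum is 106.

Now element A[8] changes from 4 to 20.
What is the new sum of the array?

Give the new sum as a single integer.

Answer: 122

Derivation:
Old value at index 8: 4
New value at index 8: 20
Delta = 20 - 4 = 16
New sum = old_sum + delta = 106 + (16) = 122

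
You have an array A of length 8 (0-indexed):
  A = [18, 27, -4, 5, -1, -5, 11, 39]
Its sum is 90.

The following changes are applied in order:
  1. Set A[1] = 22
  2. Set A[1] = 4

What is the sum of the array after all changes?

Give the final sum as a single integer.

Answer: 67

Derivation:
Initial sum: 90
Change 1: A[1] 27 -> 22, delta = -5, sum = 85
Change 2: A[1] 22 -> 4, delta = -18, sum = 67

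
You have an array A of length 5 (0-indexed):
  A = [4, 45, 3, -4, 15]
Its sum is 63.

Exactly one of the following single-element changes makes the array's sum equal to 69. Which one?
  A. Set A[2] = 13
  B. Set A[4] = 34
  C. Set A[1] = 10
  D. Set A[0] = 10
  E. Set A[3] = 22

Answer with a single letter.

Answer: D

Derivation:
Option A: A[2] 3->13, delta=10, new_sum=63+(10)=73
Option B: A[4] 15->34, delta=19, new_sum=63+(19)=82
Option C: A[1] 45->10, delta=-35, new_sum=63+(-35)=28
Option D: A[0] 4->10, delta=6, new_sum=63+(6)=69 <-- matches target
Option E: A[3] -4->22, delta=26, new_sum=63+(26)=89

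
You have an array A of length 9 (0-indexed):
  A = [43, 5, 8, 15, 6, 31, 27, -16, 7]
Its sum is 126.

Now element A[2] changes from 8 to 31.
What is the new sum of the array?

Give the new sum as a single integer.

Answer: 149

Derivation:
Old value at index 2: 8
New value at index 2: 31
Delta = 31 - 8 = 23
New sum = old_sum + delta = 126 + (23) = 149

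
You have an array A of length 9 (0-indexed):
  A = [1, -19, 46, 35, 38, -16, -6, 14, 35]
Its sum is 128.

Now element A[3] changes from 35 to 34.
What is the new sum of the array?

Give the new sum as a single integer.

Answer: 127

Derivation:
Old value at index 3: 35
New value at index 3: 34
Delta = 34 - 35 = -1
New sum = old_sum + delta = 128 + (-1) = 127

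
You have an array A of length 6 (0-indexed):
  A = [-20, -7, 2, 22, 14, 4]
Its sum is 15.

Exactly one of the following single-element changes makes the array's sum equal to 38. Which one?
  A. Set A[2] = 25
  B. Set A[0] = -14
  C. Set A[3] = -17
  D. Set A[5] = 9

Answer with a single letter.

Answer: A

Derivation:
Option A: A[2] 2->25, delta=23, new_sum=15+(23)=38 <-- matches target
Option B: A[0] -20->-14, delta=6, new_sum=15+(6)=21
Option C: A[3] 22->-17, delta=-39, new_sum=15+(-39)=-24
Option D: A[5] 4->9, delta=5, new_sum=15+(5)=20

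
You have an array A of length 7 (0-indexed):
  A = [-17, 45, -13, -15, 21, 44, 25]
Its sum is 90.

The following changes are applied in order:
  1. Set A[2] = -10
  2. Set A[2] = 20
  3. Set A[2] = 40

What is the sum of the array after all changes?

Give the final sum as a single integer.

Initial sum: 90
Change 1: A[2] -13 -> -10, delta = 3, sum = 93
Change 2: A[2] -10 -> 20, delta = 30, sum = 123
Change 3: A[2] 20 -> 40, delta = 20, sum = 143

Answer: 143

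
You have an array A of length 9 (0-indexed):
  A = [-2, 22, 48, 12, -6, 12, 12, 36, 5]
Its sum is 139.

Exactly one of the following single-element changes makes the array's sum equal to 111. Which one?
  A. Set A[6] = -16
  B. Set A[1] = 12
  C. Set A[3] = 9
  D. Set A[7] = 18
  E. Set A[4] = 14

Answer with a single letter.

Option A: A[6] 12->-16, delta=-28, new_sum=139+(-28)=111 <-- matches target
Option B: A[1] 22->12, delta=-10, new_sum=139+(-10)=129
Option C: A[3] 12->9, delta=-3, new_sum=139+(-3)=136
Option D: A[7] 36->18, delta=-18, new_sum=139+(-18)=121
Option E: A[4] -6->14, delta=20, new_sum=139+(20)=159

Answer: A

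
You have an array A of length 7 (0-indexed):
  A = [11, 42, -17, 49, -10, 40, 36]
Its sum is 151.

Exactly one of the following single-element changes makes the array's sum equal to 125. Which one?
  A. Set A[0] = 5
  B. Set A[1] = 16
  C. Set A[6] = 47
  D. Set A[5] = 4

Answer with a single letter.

Option A: A[0] 11->5, delta=-6, new_sum=151+(-6)=145
Option B: A[1] 42->16, delta=-26, new_sum=151+(-26)=125 <-- matches target
Option C: A[6] 36->47, delta=11, new_sum=151+(11)=162
Option D: A[5] 40->4, delta=-36, new_sum=151+(-36)=115

Answer: B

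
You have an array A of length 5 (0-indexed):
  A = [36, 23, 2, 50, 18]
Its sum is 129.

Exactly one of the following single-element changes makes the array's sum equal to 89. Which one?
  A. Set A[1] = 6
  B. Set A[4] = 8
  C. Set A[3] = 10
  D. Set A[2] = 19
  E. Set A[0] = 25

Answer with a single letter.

Option A: A[1] 23->6, delta=-17, new_sum=129+(-17)=112
Option B: A[4] 18->8, delta=-10, new_sum=129+(-10)=119
Option C: A[3] 50->10, delta=-40, new_sum=129+(-40)=89 <-- matches target
Option D: A[2] 2->19, delta=17, new_sum=129+(17)=146
Option E: A[0] 36->25, delta=-11, new_sum=129+(-11)=118

Answer: C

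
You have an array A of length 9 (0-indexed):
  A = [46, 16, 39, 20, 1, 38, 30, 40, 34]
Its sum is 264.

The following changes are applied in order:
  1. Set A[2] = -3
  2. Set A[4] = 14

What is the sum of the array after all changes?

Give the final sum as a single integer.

Answer: 235

Derivation:
Initial sum: 264
Change 1: A[2] 39 -> -3, delta = -42, sum = 222
Change 2: A[4] 1 -> 14, delta = 13, sum = 235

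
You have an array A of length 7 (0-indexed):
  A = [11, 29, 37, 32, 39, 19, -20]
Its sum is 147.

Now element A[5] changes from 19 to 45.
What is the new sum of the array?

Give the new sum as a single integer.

Answer: 173

Derivation:
Old value at index 5: 19
New value at index 5: 45
Delta = 45 - 19 = 26
New sum = old_sum + delta = 147 + (26) = 173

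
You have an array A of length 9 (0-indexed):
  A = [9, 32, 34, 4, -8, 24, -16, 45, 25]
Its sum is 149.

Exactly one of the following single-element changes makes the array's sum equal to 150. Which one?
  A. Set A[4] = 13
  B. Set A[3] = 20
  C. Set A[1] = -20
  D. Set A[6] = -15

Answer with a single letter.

Option A: A[4] -8->13, delta=21, new_sum=149+(21)=170
Option B: A[3] 4->20, delta=16, new_sum=149+(16)=165
Option C: A[1] 32->-20, delta=-52, new_sum=149+(-52)=97
Option D: A[6] -16->-15, delta=1, new_sum=149+(1)=150 <-- matches target

Answer: D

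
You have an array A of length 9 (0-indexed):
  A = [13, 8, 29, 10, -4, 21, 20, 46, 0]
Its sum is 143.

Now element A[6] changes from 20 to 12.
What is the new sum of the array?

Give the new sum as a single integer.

Answer: 135

Derivation:
Old value at index 6: 20
New value at index 6: 12
Delta = 12 - 20 = -8
New sum = old_sum + delta = 143 + (-8) = 135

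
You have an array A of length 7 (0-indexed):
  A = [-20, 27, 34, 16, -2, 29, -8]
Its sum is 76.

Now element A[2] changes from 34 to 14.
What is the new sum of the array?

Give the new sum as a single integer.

Old value at index 2: 34
New value at index 2: 14
Delta = 14 - 34 = -20
New sum = old_sum + delta = 76 + (-20) = 56

Answer: 56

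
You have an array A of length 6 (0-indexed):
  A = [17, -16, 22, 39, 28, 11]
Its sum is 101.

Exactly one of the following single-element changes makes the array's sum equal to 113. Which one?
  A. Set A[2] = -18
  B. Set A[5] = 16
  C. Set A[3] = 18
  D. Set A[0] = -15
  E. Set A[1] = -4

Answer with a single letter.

Answer: E

Derivation:
Option A: A[2] 22->-18, delta=-40, new_sum=101+(-40)=61
Option B: A[5] 11->16, delta=5, new_sum=101+(5)=106
Option C: A[3] 39->18, delta=-21, new_sum=101+(-21)=80
Option D: A[0] 17->-15, delta=-32, new_sum=101+(-32)=69
Option E: A[1] -16->-4, delta=12, new_sum=101+(12)=113 <-- matches target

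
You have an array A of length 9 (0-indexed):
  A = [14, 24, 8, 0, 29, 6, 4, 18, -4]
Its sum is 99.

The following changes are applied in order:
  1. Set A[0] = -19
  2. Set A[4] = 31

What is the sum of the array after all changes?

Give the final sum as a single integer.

Answer: 68

Derivation:
Initial sum: 99
Change 1: A[0] 14 -> -19, delta = -33, sum = 66
Change 2: A[4] 29 -> 31, delta = 2, sum = 68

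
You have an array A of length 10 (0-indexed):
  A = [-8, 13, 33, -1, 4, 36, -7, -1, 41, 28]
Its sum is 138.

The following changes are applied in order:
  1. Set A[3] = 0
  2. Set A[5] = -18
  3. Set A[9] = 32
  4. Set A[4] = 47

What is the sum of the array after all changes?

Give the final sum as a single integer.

Answer: 132

Derivation:
Initial sum: 138
Change 1: A[3] -1 -> 0, delta = 1, sum = 139
Change 2: A[5] 36 -> -18, delta = -54, sum = 85
Change 3: A[9] 28 -> 32, delta = 4, sum = 89
Change 4: A[4] 4 -> 47, delta = 43, sum = 132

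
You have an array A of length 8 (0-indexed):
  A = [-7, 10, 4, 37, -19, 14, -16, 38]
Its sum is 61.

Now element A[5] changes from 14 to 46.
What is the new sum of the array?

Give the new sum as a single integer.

Old value at index 5: 14
New value at index 5: 46
Delta = 46 - 14 = 32
New sum = old_sum + delta = 61 + (32) = 93

Answer: 93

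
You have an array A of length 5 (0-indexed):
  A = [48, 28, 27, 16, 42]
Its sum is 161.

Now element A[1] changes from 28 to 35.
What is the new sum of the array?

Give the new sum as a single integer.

Old value at index 1: 28
New value at index 1: 35
Delta = 35 - 28 = 7
New sum = old_sum + delta = 161 + (7) = 168

Answer: 168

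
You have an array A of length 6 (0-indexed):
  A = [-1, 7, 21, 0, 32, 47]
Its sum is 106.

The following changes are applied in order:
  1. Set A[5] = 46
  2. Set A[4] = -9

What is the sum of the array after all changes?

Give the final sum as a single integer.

Initial sum: 106
Change 1: A[5] 47 -> 46, delta = -1, sum = 105
Change 2: A[4] 32 -> -9, delta = -41, sum = 64

Answer: 64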